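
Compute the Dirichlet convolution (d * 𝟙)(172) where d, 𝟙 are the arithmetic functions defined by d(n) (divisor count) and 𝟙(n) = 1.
(d * 𝟙)(172) = 18

Divisors of 172: [1, 2, 4, 43, 86, 172]. For each d | 172:
  d = 1: d(1) · 𝟙(172/1) = 1 · 1 = 1
  d = 2: d(2) · 𝟙(172/2) = 2 · 1 = 2
  d = 4: d(4) · 𝟙(172/4) = 3 · 1 = 3
  d = 43: d(43) · 𝟙(172/43) = 2 · 1 = 2
  d = 86: d(86) · 𝟙(172/86) = 4 · 1 = 4
  d = 172: d(172) · 𝟙(172/172) = 6 · 1 = 6
Summing: (d * 𝟙)(172) = 1 + 2 + 3 + 2 + 4 + 6 = 18.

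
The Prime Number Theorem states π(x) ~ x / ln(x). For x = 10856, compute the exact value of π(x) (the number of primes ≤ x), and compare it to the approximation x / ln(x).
π(10856) = 1319;  x/ln(x) ≈ 1168.26;  relative error ≈ 11.43%.

Directly count primes up to 10856: π(10856) = 1319. The PNT approximation gives 10856/ln(10856) ≈ 10856/9.29247 ≈ 1168.26. Relative error (π(x) − x/ln(x)) / π(x) ≈ 11.43%; the approximation is known to undercount slightly (Li(x) is a better estimate).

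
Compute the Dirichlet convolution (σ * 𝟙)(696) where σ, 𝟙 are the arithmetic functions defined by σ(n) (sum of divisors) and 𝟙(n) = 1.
(σ * 𝟙)(696) = 4030

Divisors of 696: [1, 2, 3, 4, 6, 8, 12, 24, 29, 58, 87, 116, 174, 232, 348, 696]. For each d | 696:
  d = 1: σ(1) · 𝟙(696/1) = 1 · 1 = 1
  d = 2: σ(2) · 𝟙(696/2) = 3 · 1 = 3
  d = 3: σ(3) · 𝟙(696/3) = 4 · 1 = 4
  d = 4: σ(4) · 𝟙(696/4) = 7 · 1 = 7
  d = 6: σ(6) · 𝟙(696/6) = 12 · 1 = 12
  d = 8: σ(8) · 𝟙(696/8) = 15 · 1 = 15
  d = 12: σ(12) · 𝟙(696/12) = 28 · 1 = 28
  d = 24: σ(24) · 𝟙(696/24) = 60 · 1 = 60
  d = 29: σ(29) · 𝟙(696/29) = 30 · 1 = 30
  d = 58: σ(58) · 𝟙(696/58) = 90 · 1 = 90
  d = 87: σ(87) · 𝟙(696/87) = 120 · 1 = 120
  d = 116: σ(116) · 𝟙(696/116) = 210 · 1 = 210
  d = 174: σ(174) · 𝟙(696/174) = 360 · 1 = 360
  d = 232: σ(232) · 𝟙(696/232) = 450 · 1 = 450
  d = 348: σ(348) · 𝟙(696/348) = 840 · 1 = 840
  d = 696: σ(696) · 𝟙(696/696) = 1800 · 1 = 1800
Summing: (σ * 𝟙)(696) = 1 + 3 + 4 + 7 + 12 + 15 + 28 + 60 + 30 + 90 + 120 + 210 + 360 + 450 + 840 + 1800 = 4030.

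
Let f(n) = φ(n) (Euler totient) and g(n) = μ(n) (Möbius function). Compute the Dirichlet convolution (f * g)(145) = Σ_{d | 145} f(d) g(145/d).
(φ * μ)(145) = 81

Divisors of 145: [1, 5, 29, 145]. For each d | 145:
  d = 1: φ(1) · μ(145/1) = 1 · 1 = 1
  d = 5: φ(5) · μ(145/5) = 4 · -1 = -4
  d = 29: φ(29) · μ(145/29) = 28 · -1 = -28
  d = 145: φ(145) · μ(145/145) = 112 · 1 = 112
Summing: (φ * μ)(145) = 1 + -4 + -28 + 112 = 81.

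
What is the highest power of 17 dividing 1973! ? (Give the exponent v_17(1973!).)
v_17(1973!) = 122

Legendre's formula: v_p(n!) = Σ_{k ≥ 1} ⌊n / p^k⌋. For p = 17, n = 1973, the terms are:
  ⌊1973/17^1⌋ = ⌊1973/17⌋ = 116
  ⌊1973/17^2⌋ = ⌊1973/289⌋ = 6
(the next term ⌊1973/17^3⌋ = 0, terminating the sum). Summing: v_17(1973!) = 116 + 6 = 122.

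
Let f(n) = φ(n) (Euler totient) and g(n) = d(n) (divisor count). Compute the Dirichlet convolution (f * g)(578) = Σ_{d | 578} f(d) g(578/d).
(φ * d)(578) = 921

Divisors of 578: [1, 2, 17, 34, 289, 578]. For each d | 578:
  d = 1: φ(1) · d(578/1) = 1 · 6 = 6
  d = 2: φ(2) · d(578/2) = 1 · 3 = 3
  d = 17: φ(17) · d(578/17) = 16 · 4 = 64
  d = 34: φ(34) · d(578/34) = 16 · 2 = 32
  d = 289: φ(289) · d(578/289) = 272 · 2 = 544
  d = 578: φ(578) · d(578/578) = 272 · 1 = 272
Summing: (φ * d)(578) = 6 + 3 + 64 + 32 + 544 + 272 = 921.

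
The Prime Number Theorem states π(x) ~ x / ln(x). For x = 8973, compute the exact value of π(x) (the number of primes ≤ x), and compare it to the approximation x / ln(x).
π(8973) = 1116;  x/ln(x) ≈ 985.83;  relative error ≈ 11.66%.

Directly count primes up to 8973: π(8973) = 1116. The PNT approximation gives 8973/ln(8973) ≈ 8973/9.10198 ≈ 985.83. Relative error (π(x) − x/ln(x)) / π(x) ≈ 11.66%; the approximation is known to undercount slightly (Li(x) is a better estimate).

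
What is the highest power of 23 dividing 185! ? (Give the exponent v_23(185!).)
v_23(185!) = 8

Legendre's formula: v_p(n!) = Σ_{k ≥ 1} ⌊n / p^k⌋. For p = 23, n = 185, the terms are:
  ⌊185/23^1⌋ = ⌊185/23⌋ = 8
(the next term ⌊185/23^2⌋ = 0, terminating the sum). Summing: v_23(185!) = 8 = 8.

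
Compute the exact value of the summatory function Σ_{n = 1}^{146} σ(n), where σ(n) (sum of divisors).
Σ_{n ≤ 146} σ(n) = 17588

Compute σ(n) for each 1 ≤ n ≤ 146: σ(1) = 1, σ(2) = 3, σ(3) = 4, σ(4) = 7, σ(5) = 6, σ(6) = 12, σ(7) = 8, σ(8) = 15, σ(9) = 13, σ(10) = 18, σ(11) = 12, σ(12) = 28, σ(13) = 14, σ(14) = 24, σ(15) = 24, σ(16) = 31, σ(17) = 18, σ(18) = 39, σ(19) = 20, σ(20) = 42, σ(21) = 32, σ(22) = 36, σ(23) = 24, σ(24) = 60, σ(25) = 31, σ(26) = 42, σ(27) = 40, σ(28) = 56, σ(29) = 30, σ(30) = 72, σ(31) = 32, σ(32) = 63, σ(33) = 48, σ(34) = 54, σ(35) = 48, σ(36) = 91, σ(37) = 38, σ(38) = 60, σ(39) = 56, σ(40) = 90, σ(41) = 42, σ(42) = 96, σ(43) = 44, σ(44) = 84, σ(45) = 78, σ(46) = 72, σ(47) = 48, σ(48) = 124, σ(49) = 57, σ(50) = 93, σ(51) = 72, σ(52) = 98, σ(53) = 54, σ(54) = 120, σ(55) = 72, σ(56) = 120, σ(57) = 80, σ(58) = 90, σ(59) = 60, σ(60) = 168, σ(61) = 62, σ(62) = 96, σ(63) = 104, σ(64) = 127, σ(65) = 84, σ(66) = 144, σ(67) = 68, σ(68) = 126, σ(69) = 96, σ(70) = 144, σ(71) = 72, σ(72) = 195, σ(73) = 74, σ(74) = 114, σ(75) = 124, σ(76) = 140, σ(77) = 96, σ(78) = 168, σ(79) = 80, σ(80) = 186, σ(81) = 121, σ(82) = 126, σ(83) = 84, σ(84) = 224, σ(85) = 108, σ(86) = 132, σ(87) = 120, σ(88) = 180, σ(89) = 90, σ(90) = 234, σ(91) = 112, σ(92) = 168, σ(93) = 128, σ(94) = 144, σ(95) = 120, σ(96) = 252, σ(97) = 98, σ(98) = 171, σ(99) = 156, σ(100) = 217, σ(101) = 102, σ(102) = 216, σ(103) = 104, σ(104) = 210, σ(105) = 192, σ(106) = 162, σ(107) = 108, σ(108) = 280, σ(109) = 110, σ(110) = 216, σ(111) = 152, σ(112) = 248, σ(113) = 114, σ(114) = 240, σ(115) = 144, σ(116) = 210, σ(117) = 182, σ(118) = 180, σ(119) = 144, σ(120) = 360, σ(121) = 133, σ(122) = 186, σ(123) = 168, σ(124) = 224, σ(125) = 156, σ(126) = 312, σ(127) = 128, σ(128) = 255, σ(129) = 176, σ(130) = 252, σ(131) = 132, σ(132) = 336, σ(133) = 160, σ(134) = 204, σ(135) = 240, σ(136) = 270, σ(137) = 138, σ(138) = 288, σ(139) = 140, σ(140) = 336, σ(141) = 192, σ(142) = 216, σ(143) = 168, σ(144) = 403, σ(145) = 180, σ(146) = 222. Summing all 146 values: 17588. (Average order: Σ_{n ≤ x} σ(n) ~ (π²/12) x². For x = 146, (π²/12)·146² ≈ 17531.71.)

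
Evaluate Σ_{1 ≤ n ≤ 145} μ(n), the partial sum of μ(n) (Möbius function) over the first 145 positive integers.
Σ_{n ≤ 145} μ(n) = 0

Compute μ(n) for each 1 ≤ n ≤ 145: μ(1) = 1, μ(2) = -1, μ(3) = -1, μ(4) = 0, μ(5) = -1, μ(6) = 1, μ(7) = -1, μ(8) = 0, μ(9) = 0, μ(10) = 1, μ(11) = -1, μ(12) = 0, μ(13) = -1, μ(14) = 1, μ(15) = 1, μ(16) = 0, μ(17) = -1, μ(18) = 0, μ(19) = -1, μ(20) = 0, μ(21) = 1, μ(22) = 1, μ(23) = -1, μ(24) = 0, μ(25) = 0, μ(26) = 1, μ(27) = 0, μ(28) = 0, μ(29) = -1, μ(30) = -1, μ(31) = -1, μ(32) = 0, μ(33) = 1, μ(34) = 1, μ(35) = 1, μ(36) = 0, μ(37) = -1, μ(38) = 1, μ(39) = 1, μ(40) = 0, μ(41) = -1, μ(42) = -1, μ(43) = -1, μ(44) = 0, μ(45) = 0, μ(46) = 1, μ(47) = -1, μ(48) = 0, μ(49) = 0, μ(50) = 0, μ(51) = 1, μ(52) = 0, μ(53) = -1, μ(54) = 0, μ(55) = 1, μ(56) = 0, μ(57) = 1, μ(58) = 1, μ(59) = -1, μ(60) = 0, μ(61) = -1, μ(62) = 1, μ(63) = 0, μ(64) = 0, μ(65) = 1, μ(66) = -1, μ(67) = -1, μ(68) = 0, μ(69) = 1, μ(70) = -1, μ(71) = -1, μ(72) = 0, μ(73) = -1, μ(74) = 1, μ(75) = 0, μ(76) = 0, μ(77) = 1, μ(78) = -1, μ(79) = -1, μ(80) = 0, μ(81) = 0, μ(82) = 1, μ(83) = -1, μ(84) = 0, μ(85) = 1, μ(86) = 1, μ(87) = 1, μ(88) = 0, μ(89) = -1, μ(90) = 0, μ(91) = 1, μ(92) = 0, μ(93) = 1, μ(94) = 1, μ(95) = 1, μ(96) = 0, μ(97) = -1, μ(98) = 0, μ(99) = 0, μ(100) = 0, μ(101) = -1, μ(102) = -1, μ(103) = -1, μ(104) = 0, μ(105) = -1, μ(106) = 1, μ(107) = -1, μ(108) = 0, μ(109) = -1, μ(110) = -1, μ(111) = 1, μ(112) = 0, μ(113) = -1, μ(114) = -1, μ(115) = 1, μ(116) = 0, μ(117) = 0, μ(118) = 1, μ(119) = 1, μ(120) = 0, μ(121) = 0, μ(122) = 1, μ(123) = 1, μ(124) = 0, μ(125) = 0, μ(126) = 0, μ(127) = -1, μ(128) = 0, μ(129) = 1, μ(130) = -1, μ(131) = -1, μ(132) = 0, μ(133) = 1, μ(134) = 1, μ(135) = 0, μ(136) = 0, μ(137) = -1, μ(138) = -1, μ(139) = -1, μ(140) = 0, μ(141) = 1, μ(142) = 1, μ(143) = 1, μ(144) = 0, μ(145) = 1. Summing all 145 values: 0. (Mertens function M(x) = Σ_{n ≤ x} μ(n); on average M(x) should be small (PNT ⟺ M(x) = o(x)).)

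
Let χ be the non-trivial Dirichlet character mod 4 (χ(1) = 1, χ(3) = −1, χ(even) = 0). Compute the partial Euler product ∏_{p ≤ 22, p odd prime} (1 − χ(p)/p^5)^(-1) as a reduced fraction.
∏ = 8959395755957897476417566375/8993950909687588250159808512

The odd primes p ≤ 22 are [3, 5, 7, 11, 13, 17, 19]. For each, χ(p) = 1 if p ≡ 1 mod 4, χ(p) = −1 if p ≡ 3 mod 4. Taking (1 − χ(p)/p^5)^(-1) = p^5/(p^5 − χ(p)): (1 − (-1)/3^5)^(-1) · (1 − (1)/5^5)^(-1) · (1 − (-1)/7^5)^(-1) · (1 − (-1)/11^5)^(-1) · (1 − (1)/13^5)^(-1) · (1 − (1)/17^5)^(-1) · (1 − (-1)/19^5)^(-1) = 8959395755957897476417566375/8993950909687588250159808512.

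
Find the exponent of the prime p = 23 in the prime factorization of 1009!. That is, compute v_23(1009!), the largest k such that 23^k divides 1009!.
v_23(1009!) = 44

Legendre's formula: v_p(n!) = Σ_{k ≥ 1} ⌊n / p^k⌋. For p = 23, n = 1009, the terms are:
  ⌊1009/23^1⌋ = ⌊1009/23⌋ = 43
  ⌊1009/23^2⌋ = ⌊1009/529⌋ = 1
(the next term ⌊1009/23^3⌋ = 0, terminating the sum). Summing: v_23(1009!) = 43 + 1 = 44.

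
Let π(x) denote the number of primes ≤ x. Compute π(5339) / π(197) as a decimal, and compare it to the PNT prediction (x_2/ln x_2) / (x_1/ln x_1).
π(5339)/π(197) = 706/45 ≈ 15.6889;  PNT prediction ≈ 16.6825.

π(197) = 45 and π(5339) = 706, so π(5339)/π(197) ≈ 15.6889. The PNT-predicted ratio is (5339/ln(5339)) / (197/ln(197)) ≈ 16.6825. The two agree to within a few percent, as expected.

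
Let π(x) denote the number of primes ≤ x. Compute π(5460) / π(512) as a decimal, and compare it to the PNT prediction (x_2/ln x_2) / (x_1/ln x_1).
π(5460)/π(512) = 721/97 ≈ 7.4330;  PNT prediction ≈ 7.7309.

π(512) = 97 and π(5460) = 721, so π(5460)/π(512) ≈ 7.4330. The PNT-predicted ratio is (5460/ln(5460)) / (512/ln(512)) ≈ 7.7309. The two agree to within a few percent, as expected.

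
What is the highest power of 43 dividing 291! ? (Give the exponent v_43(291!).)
v_43(291!) = 6

Legendre's formula: v_p(n!) = Σ_{k ≥ 1} ⌊n / p^k⌋. For p = 43, n = 291, the terms are:
  ⌊291/43^1⌋ = ⌊291/43⌋ = 6
(the next term ⌊291/43^2⌋ = 0, terminating the sum). Summing: v_43(291!) = 6 = 6.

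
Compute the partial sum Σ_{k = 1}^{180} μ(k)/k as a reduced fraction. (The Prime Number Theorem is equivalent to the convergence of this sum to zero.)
Σ μ(k)/k = -144087981517635476714028475868546320125145063113926500300851703048561/29819592777931214269172453467810429868925511217482600306406141434158090

Values of μ(k) for 1 ≤ k ≤ 180: μ(1) = 1, μ(2) = -1, μ(3) = -1, μ(5) = -1, μ(6) = 1, μ(7) = -1, μ(10) = 1, μ(11) = -1, μ(13) = -1, μ(14) = 1, μ(15) = 1, μ(17) = -1, μ(19) = -1, μ(21) = 1, μ(22) = 1, μ(23) = -1, μ(26) = 1, μ(29) = -1, μ(30) = -1, μ(31) = -1, μ(33) = 1, μ(34) = 1, μ(35) = 1, μ(37) = -1, μ(38) = 1, μ(39) = 1, μ(41) = -1, μ(42) = -1, μ(43) = -1, μ(46) = 1, μ(47) = -1, μ(51) = 1, μ(53) = -1, μ(55) = 1, μ(57) = 1, μ(58) = 1, μ(59) = -1, μ(61) = -1, μ(62) = 1, μ(65) = 1, μ(66) = -1, μ(67) = -1, μ(69) = 1, μ(70) = -1, μ(71) = -1, μ(73) = -1, μ(74) = 1, μ(77) = 1, μ(78) = -1, μ(79) = -1, μ(82) = 1, μ(83) = -1, μ(85) = 1, μ(86) = 1, μ(87) = 1, μ(89) = -1, μ(91) = 1, μ(93) = 1, μ(94) = 1, μ(95) = 1, μ(97) = -1, μ(101) = -1, μ(102) = -1, μ(103) = -1, μ(105) = -1, μ(106) = 1, μ(107) = -1, μ(109) = -1, μ(110) = -1, μ(111) = 1, μ(113) = -1, μ(114) = -1, μ(115) = 1, μ(118) = 1, μ(119) = 1, μ(122) = 1, μ(123) = 1, μ(127) = -1, μ(129) = 1, μ(130) = -1, μ(131) = -1, μ(133) = 1, μ(134) = 1, μ(137) = -1, μ(138) = -1, μ(139) = -1, μ(141) = 1, μ(142) = 1, μ(143) = 1, μ(145) = 1, μ(146) = 1, μ(149) = -1, μ(151) = -1, μ(154) = -1, μ(155) = 1, μ(157) = -1, μ(158) = 1, μ(159) = 1, μ(161) = 1, μ(163) = -1, μ(165) = -1, μ(166) = 1, μ(167) = -1, μ(170) = -1, μ(173) = -1, μ(174) = -1, μ(177) = 1, μ(178) = 1, μ(179) = -1, with μ = 0 on non-squarefree integers. Summing μ(k)/k for k where μ(k) ≠ 0 gives -144087981517635476714028475868546320125145063113926500300851703048561/29819592777931214269172453467810429868925511217482600306406141434158090 ≈ -0.0048. (PNT ⟺ this sum → 0 as n → ∞.)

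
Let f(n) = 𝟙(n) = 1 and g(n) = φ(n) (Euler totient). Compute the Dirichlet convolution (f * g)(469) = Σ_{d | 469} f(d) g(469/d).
(𝟙 * φ)(469) = 469

Divisors of 469: [1, 7, 67, 469]. For each d | 469:
  d = 1: 𝟙(1) · φ(469/1) = 1 · 396 = 396
  d = 7: 𝟙(7) · φ(469/7) = 1 · 66 = 66
  d = 67: 𝟙(67) · φ(469/67) = 1 · 6 = 6
  d = 469: 𝟙(469) · φ(469/469) = 1 · 1 = 1
Summing: (𝟙 * φ)(469) = 396 + 66 + 6 + 1 = 469.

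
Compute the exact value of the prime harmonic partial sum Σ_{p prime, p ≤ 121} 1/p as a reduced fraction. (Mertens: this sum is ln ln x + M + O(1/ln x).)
Σ 1/p = 58472171373748331322981543916880425472323867753/31610054640417607788145206291543662493274686990

π(121) = 30, so the primes ≤ 121 are [2, 3, 5, 7, 11, 13, 17, 19, 23, 29, 31, 37, 41, 43, 47, 53, 59, 61, 67, 71, 73, 79, 83, 89, 97, 101, 103, 107, 109, 113]. Summing 1/p over these primes: 58472171373748331322981543916880425472323867753/31610054640417607788145206291543662493274686990 ≈ 1.8498. Mertens estimate ln ln(121) + 0.2615 ≈ 1.8292.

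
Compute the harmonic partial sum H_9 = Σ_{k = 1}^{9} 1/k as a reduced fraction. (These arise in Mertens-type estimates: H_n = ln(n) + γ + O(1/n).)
H_9 = 7129/2520

Direct summation: H_9 = 1 + 1/2 + ... + 1/9. The least common denominator is lcm(1, ..., 9) = 2520; over this denominator the numerator is 2520 + 1260 + 840 + 630 + 504 + 420 + 360 + 315 + 280 = 7129, so H_9 = 7129/2520 (already in lowest terms) ≈ 2.82897. (The PNT-adjacent estimate ln(9) + γ ≈ 2.77444 matches within O(1/n).)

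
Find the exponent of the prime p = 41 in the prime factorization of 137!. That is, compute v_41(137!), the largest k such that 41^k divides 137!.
v_41(137!) = 3

Legendre's formula: v_p(n!) = Σ_{k ≥ 1} ⌊n / p^k⌋. For p = 41, n = 137, the terms are:
  ⌊137/41^1⌋ = ⌊137/41⌋ = 3
(the next term ⌊137/41^2⌋ = 0, terminating the sum). Summing: v_41(137!) = 3 = 3.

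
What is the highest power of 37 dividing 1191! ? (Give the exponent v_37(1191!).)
v_37(1191!) = 32

Legendre's formula: v_p(n!) = Σ_{k ≥ 1} ⌊n / p^k⌋. For p = 37, n = 1191, the terms are:
  ⌊1191/37^1⌋ = ⌊1191/37⌋ = 32
(the next term ⌊1191/37^2⌋ = 0, terminating the sum). Summing: v_37(1191!) = 32 = 32.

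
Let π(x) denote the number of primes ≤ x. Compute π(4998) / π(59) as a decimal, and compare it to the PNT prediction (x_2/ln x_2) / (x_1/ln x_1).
π(4998)/π(59) = 668/17 ≈ 39.2941;  PNT prediction ≈ 40.5570.

π(59) = 17 and π(4998) = 668, so π(4998)/π(59) ≈ 39.2941. The PNT-predicted ratio is (4998/ln(4998)) / (59/ln(59)) ≈ 40.5570. The two agree to within a few percent, as expected.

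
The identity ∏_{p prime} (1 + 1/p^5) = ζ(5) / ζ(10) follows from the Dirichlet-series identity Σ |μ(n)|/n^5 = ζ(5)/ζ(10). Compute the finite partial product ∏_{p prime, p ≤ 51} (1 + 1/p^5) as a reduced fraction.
∏ = 77350420258916008694441522216355088445733760320747817275637792505856/74669957780522328018216335873020857442299719217280893302140029444835

The primes p ≤ 51 are [2, 3, 5, 7, 11, 13, 17, 19, 23, 29, 31, 37, 41, 43, 47]. For each, (1 + 1/p^5) = (p^5 + 1)/p^5. Multiplying these fractions over p ∈ [2, 3, 5, 7, 11, 13, 17, 19, 23, 29, 31, 37, 41, 43, 47] gives 77350420258916008694441522216355088445733760320747817275637792505856/74669957780522328018216335873020857442299719217280893302140029444835. (In the limit P → ∞ this tends to ζ(5)/ζ(10).)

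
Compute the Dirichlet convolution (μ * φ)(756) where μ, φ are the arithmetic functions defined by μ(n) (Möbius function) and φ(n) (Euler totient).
(μ * φ)(756) = 60

Divisors of 756: [1, 2, 3, 4, 6, 7, 9, 12, 14, 18, 21, 27, 28, 36, 42, 54, 63, 84, 108, 126, 189, 252, 378, 756]. For each d | 756:
  d = 1: μ(1) · φ(756/1) = 1 · 216 = 216
  d = 2: μ(2) · φ(756/2) = -1 · 108 = -108
  d = 3: μ(3) · φ(756/3) = -1 · 72 = -72
  d = 4: μ(4) · φ(756/4) = 0 · 108 = 0
  d = 6: μ(6) · φ(756/6) = 1 · 36 = 36
  d = 7: μ(7) · φ(756/7) = -1 · 36 = -36
  d = 9: μ(9) · φ(756/9) = 0 · 24 = 0
  d = 12: μ(12) · φ(756/12) = 0 · 36 = 0
  d = 14: μ(14) · φ(756/14) = 1 · 18 = 18
  d = 18: μ(18) · φ(756/18) = 0 · 12 = 0
  d = 21: μ(21) · φ(756/21) = 1 · 12 = 12
  d = 27: μ(27) · φ(756/27) = 0 · 12 = 0
  d = 28: μ(28) · φ(756/28) = 0 · 18 = 0
  d = 36: μ(36) · φ(756/36) = 0 · 12 = 0
  d = 42: μ(42) · φ(756/42) = -1 · 6 = -6
  d = 54: μ(54) · φ(756/54) = 0 · 6 = 0
  d = 63: μ(63) · φ(756/63) = 0 · 4 = 0
  d = 84: μ(84) · φ(756/84) = 0 · 6 = 0
  d = 108: μ(108) · φ(756/108) = 0 · 6 = 0
  d = 126: μ(126) · φ(756/126) = 0 · 2 = 0
  d = 189: μ(189) · φ(756/189) = 0 · 2 = 0
  d = 252: μ(252) · φ(756/252) = 0 · 2 = 0
  d = 378: μ(378) · φ(756/378) = 0 · 1 = 0
  d = 756: μ(756) · φ(756/756) = 0 · 1 = 0
Summing: (μ * φ)(756) = 216 + -108 + -72 + 0 + 36 + -36 + 0 + 0 + 18 + 0 + 12 + 0 + 0 + 0 + -6 + 0 + 0 + 0 + 0 + 0 + 0 + 0 + 0 + 0 = 60.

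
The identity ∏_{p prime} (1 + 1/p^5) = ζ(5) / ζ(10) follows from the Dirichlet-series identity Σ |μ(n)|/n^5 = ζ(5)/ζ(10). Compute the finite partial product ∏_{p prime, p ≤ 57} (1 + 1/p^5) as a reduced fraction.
∏ = 32347597211284988160480267437380591091977322089812731895007080802055947812864/31226639806314720763085693561071542877365250131832357293968847568717289128655

The primes p ≤ 57 are [2, 3, 5, 7, 11, 13, 17, 19, 23, 29, 31, 37, 41, 43, 47, 53]. For each, (1 + 1/p^5) = (p^5 + 1)/p^5. Multiplying these fractions over p ∈ [2, 3, 5, 7, 11, 13, 17, 19, 23, 29, 31, 37, 41, 43, 47, 53] gives 32347597211284988160480267437380591091977322089812731895007080802055947812864/31226639806314720763085693561071542877365250131832357293968847568717289128655. (In the limit P → ∞ this tends to ζ(5)/ζ(10).)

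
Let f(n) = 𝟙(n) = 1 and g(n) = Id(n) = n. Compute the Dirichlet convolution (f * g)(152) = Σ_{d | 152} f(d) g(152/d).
(𝟙 * Id)(152) = 300

Divisors of 152: [1, 2, 4, 8, 19, 38, 76, 152]. For each d | 152:
  d = 1: 𝟙(1) · Id(152/1) = 1 · 152 = 152
  d = 2: 𝟙(2) · Id(152/2) = 1 · 76 = 76
  d = 4: 𝟙(4) · Id(152/4) = 1 · 38 = 38
  d = 8: 𝟙(8) · Id(152/8) = 1 · 19 = 19
  d = 19: 𝟙(19) · Id(152/19) = 1 · 8 = 8
  d = 38: 𝟙(38) · Id(152/38) = 1 · 4 = 4
  d = 76: 𝟙(76) · Id(152/76) = 1 · 2 = 2
  d = 152: 𝟙(152) · Id(152/152) = 1 · 1 = 1
Summing: (𝟙 * Id)(152) = 152 + 76 + 38 + 19 + 8 + 4 + 2 + 1 = 300.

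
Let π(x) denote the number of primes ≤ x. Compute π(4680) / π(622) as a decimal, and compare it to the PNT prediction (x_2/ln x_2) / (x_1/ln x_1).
π(4680)/π(622) = 633/114 ≈ 5.5526;  PNT prediction ≈ 5.7274.

π(622) = 114 and π(4680) = 633, so π(4680)/π(622) ≈ 5.5526. The PNT-predicted ratio is (4680/ln(4680)) / (622/ln(622)) ≈ 5.7274. The two agree to within a few percent, as expected.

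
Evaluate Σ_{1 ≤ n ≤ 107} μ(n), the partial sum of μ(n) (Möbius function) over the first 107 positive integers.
Σ_{n ≤ 107} μ(n) = -3

Compute μ(n) for each 1 ≤ n ≤ 107: μ(1) = 1, μ(2) = -1, μ(3) = -1, μ(4) = 0, μ(5) = -1, μ(6) = 1, μ(7) = -1, μ(8) = 0, μ(9) = 0, μ(10) = 1, μ(11) = -1, μ(12) = 0, μ(13) = -1, μ(14) = 1, μ(15) = 1, μ(16) = 0, μ(17) = -1, μ(18) = 0, μ(19) = -1, μ(20) = 0, μ(21) = 1, μ(22) = 1, μ(23) = -1, μ(24) = 0, μ(25) = 0, μ(26) = 1, μ(27) = 0, μ(28) = 0, μ(29) = -1, μ(30) = -1, μ(31) = -1, μ(32) = 0, μ(33) = 1, μ(34) = 1, μ(35) = 1, μ(36) = 0, μ(37) = -1, μ(38) = 1, μ(39) = 1, μ(40) = 0, μ(41) = -1, μ(42) = -1, μ(43) = -1, μ(44) = 0, μ(45) = 0, μ(46) = 1, μ(47) = -1, μ(48) = 0, μ(49) = 0, μ(50) = 0, μ(51) = 1, μ(52) = 0, μ(53) = -1, μ(54) = 0, μ(55) = 1, μ(56) = 0, μ(57) = 1, μ(58) = 1, μ(59) = -1, μ(60) = 0, μ(61) = -1, μ(62) = 1, μ(63) = 0, μ(64) = 0, μ(65) = 1, μ(66) = -1, μ(67) = -1, μ(68) = 0, μ(69) = 1, μ(70) = -1, μ(71) = -1, μ(72) = 0, μ(73) = -1, μ(74) = 1, μ(75) = 0, μ(76) = 0, μ(77) = 1, μ(78) = -1, μ(79) = -1, μ(80) = 0, μ(81) = 0, μ(82) = 1, μ(83) = -1, μ(84) = 0, μ(85) = 1, μ(86) = 1, μ(87) = 1, μ(88) = 0, μ(89) = -1, μ(90) = 0, μ(91) = 1, μ(92) = 0, μ(93) = 1, μ(94) = 1, μ(95) = 1, μ(96) = 0, μ(97) = -1, μ(98) = 0, μ(99) = 0, μ(100) = 0, μ(101) = -1, μ(102) = -1, μ(103) = -1, μ(104) = 0, μ(105) = -1, μ(106) = 1, μ(107) = -1. Summing all 107 values: -3. (Mertens function M(x) = Σ_{n ≤ x} μ(n); on average M(x) should be small (PNT ⟺ M(x) = o(x)).)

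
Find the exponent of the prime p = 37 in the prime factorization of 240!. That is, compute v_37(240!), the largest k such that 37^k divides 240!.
v_37(240!) = 6

Legendre's formula: v_p(n!) = Σ_{k ≥ 1} ⌊n / p^k⌋. For p = 37, n = 240, the terms are:
  ⌊240/37^1⌋ = ⌊240/37⌋ = 6
(the next term ⌊240/37^2⌋ = 0, terminating the sum). Summing: v_37(240!) = 6 = 6.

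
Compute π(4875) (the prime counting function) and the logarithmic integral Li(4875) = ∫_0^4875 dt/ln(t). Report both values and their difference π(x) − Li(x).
π(4875) = 652;  Li(4875) ≈ 669.58;  π(x) − Li(x) ≈ -17.58.

Direct count of primes ≤ 4875 gives π(4875) = 652. Numerical evaluation of the logarithmic integral gives Li(4875) ≈ 669.58. The difference π(x) − Li(x) ≈ -17.58 is typically negative for small/moderate x (Li(x) overestimates), though Littlewood's theorem shows this sign changes infinitely often.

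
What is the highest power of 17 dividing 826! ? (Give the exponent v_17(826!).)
v_17(826!) = 50

Legendre's formula: v_p(n!) = Σ_{k ≥ 1} ⌊n / p^k⌋. For p = 17, n = 826, the terms are:
  ⌊826/17^1⌋ = ⌊826/17⌋ = 48
  ⌊826/17^2⌋ = ⌊826/289⌋ = 2
(the next term ⌊826/17^3⌋ = 0, terminating the sum). Summing: v_17(826!) = 48 + 2 = 50.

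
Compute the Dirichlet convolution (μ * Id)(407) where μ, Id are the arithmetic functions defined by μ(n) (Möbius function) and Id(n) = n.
(μ * Id)(407) = 360

Divisors of 407: [1, 11, 37, 407]. For each d | 407:
  d = 1: μ(1) · Id(407/1) = 1 · 407 = 407
  d = 11: μ(11) · Id(407/11) = -1 · 37 = -37
  d = 37: μ(37) · Id(407/37) = -1 · 11 = -11
  d = 407: μ(407) · Id(407/407) = 1 · 1 = 1
Summing: (μ * Id)(407) = 407 + -37 + -11 + 1 = 360.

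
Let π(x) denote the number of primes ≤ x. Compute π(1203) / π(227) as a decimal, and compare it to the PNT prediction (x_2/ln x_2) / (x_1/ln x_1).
π(1203)/π(227) = 197/49 ≈ 4.0204;  PNT prediction ≈ 4.0535.

π(227) = 49 and π(1203) = 197, so π(1203)/π(227) ≈ 4.0204. The PNT-predicted ratio is (1203/ln(1203)) / (227/ln(227)) ≈ 4.0535. The two agree to within a few percent, as expected.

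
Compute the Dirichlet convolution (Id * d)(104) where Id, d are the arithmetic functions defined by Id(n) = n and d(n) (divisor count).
(Id * d)(104) = 390

Divisors of 104: [1, 2, 4, 8, 13, 26, 52, 104]. For each d | 104:
  d = 1: Id(1) · d(104/1) = 1 · 8 = 8
  d = 2: Id(2) · d(104/2) = 2 · 6 = 12
  d = 4: Id(4) · d(104/4) = 4 · 4 = 16
  d = 8: Id(8) · d(104/8) = 8 · 2 = 16
  d = 13: Id(13) · d(104/13) = 13 · 4 = 52
  d = 26: Id(26) · d(104/26) = 26 · 3 = 78
  d = 52: Id(52) · d(104/52) = 52 · 2 = 104
  d = 104: Id(104) · d(104/104) = 104 · 1 = 104
Summing: (Id * d)(104) = 8 + 12 + 16 + 16 + 52 + 78 + 104 + 104 = 390.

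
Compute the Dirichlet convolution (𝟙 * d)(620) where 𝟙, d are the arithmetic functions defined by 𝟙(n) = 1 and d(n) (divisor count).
(𝟙 * d)(620) = 54

Divisors of 620: [1, 2, 4, 5, 10, 20, 31, 62, 124, 155, 310, 620]. For each d | 620:
  d = 1: 𝟙(1) · d(620/1) = 1 · 12 = 12
  d = 2: 𝟙(2) · d(620/2) = 1 · 8 = 8
  d = 4: 𝟙(4) · d(620/4) = 1 · 4 = 4
  d = 5: 𝟙(5) · d(620/5) = 1 · 6 = 6
  d = 10: 𝟙(10) · d(620/10) = 1 · 4 = 4
  d = 20: 𝟙(20) · d(620/20) = 1 · 2 = 2
  d = 31: 𝟙(31) · d(620/31) = 1 · 6 = 6
  d = 62: 𝟙(62) · d(620/62) = 1 · 4 = 4
  d = 124: 𝟙(124) · d(620/124) = 1 · 2 = 2
  d = 155: 𝟙(155) · d(620/155) = 1 · 3 = 3
  d = 310: 𝟙(310) · d(620/310) = 1 · 2 = 2
  d = 620: 𝟙(620) · d(620/620) = 1 · 1 = 1
Summing: (𝟙 * d)(620) = 12 + 8 + 4 + 6 + 4 + 2 + 6 + 4 + 2 + 3 + 2 + 1 = 54.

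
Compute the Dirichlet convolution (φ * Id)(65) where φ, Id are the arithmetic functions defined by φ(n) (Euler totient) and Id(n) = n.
(φ * Id)(65) = 225

Divisors of 65: [1, 5, 13, 65]. For each d | 65:
  d = 1: φ(1) · Id(65/1) = 1 · 65 = 65
  d = 5: φ(5) · Id(65/5) = 4 · 13 = 52
  d = 13: φ(13) · Id(65/13) = 12 · 5 = 60
  d = 65: φ(65) · Id(65/65) = 48 · 1 = 48
Summing: (φ * Id)(65) = 65 + 52 + 60 + 48 = 225.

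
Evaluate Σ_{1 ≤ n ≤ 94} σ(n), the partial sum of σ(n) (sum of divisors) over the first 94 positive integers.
Σ_{n ≤ 94} σ(n) = 7285

Compute σ(n) for each 1 ≤ n ≤ 94: σ(1) = 1, σ(2) = 3, σ(3) = 4, σ(4) = 7, σ(5) = 6, σ(6) = 12, σ(7) = 8, σ(8) = 15, σ(9) = 13, σ(10) = 18, σ(11) = 12, σ(12) = 28, σ(13) = 14, σ(14) = 24, σ(15) = 24, σ(16) = 31, σ(17) = 18, σ(18) = 39, σ(19) = 20, σ(20) = 42, σ(21) = 32, σ(22) = 36, σ(23) = 24, σ(24) = 60, σ(25) = 31, σ(26) = 42, σ(27) = 40, σ(28) = 56, σ(29) = 30, σ(30) = 72, σ(31) = 32, σ(32) = 63, σ(33) = 48, σ(34) = 54, σ(35) = 48, σ(36) = 91, σ(37) = 38, σ(38) = 60, σ(39) = 56, σ(40) = 90, σ(41) = 42, σ(42) = 96, σ(43) = 44, σ(44) = 84, σ(45) = 78, σ(46) = 72, σ(47) = 48, σ(48) = 124, σ(49) = 57, σ(50) = 93, σ(51) = 72, σ(52) = 98, σ(53) = 54, σ(54) = 120, σ(55) = 72, σ(56) = 120, σ(57) = 80, σ(58) = 90, σ(59) = 60, σ(60) = 168, σ(61) = 62, σ(62) = 96, σ(63) = 104, σ(64) = 127, σ(65) = 84, σ(66) = 144, σ(67) = 68, σ(68) = 126, σ(69) = 96, σ(70) = 144, σ(71) = 72, σ(72) = 195, σ(73) = 74, σ(74) = 114, σ(75) = 124, σ(76) = 140, σ(77) = 96, σ(78) = 168, σ(79) = 80, σ(80) = 186, σ(81) = 121, σ(82) = 126, σ(83) = 84, σ(84) = 224, σ(85) = 108, σ(86) = 132, σ(87) = 120, σ(88) = 180, σ(89) = 90, σ(90) = 234, σ(91) = 112, σ(92) = 168, σ(93) = 128, σ(94) = 144. Summing all 94 values: 7285. (Average order: Σ_{n ≤ x} σ(n) ~ (π²/12) x². For x = 94, (π²/12)·94² ≈ 7267.32.)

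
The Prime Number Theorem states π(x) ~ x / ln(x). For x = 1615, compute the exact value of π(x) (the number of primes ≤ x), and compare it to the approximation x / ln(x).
π(1615) = 255;  x/ln(x) ≈ 218.62;  relative error ≈ 14.26%.

Directly count primes up to 1615: π(1615) = 255. The PNT approximation gives 1615/ln(1615) ≈ 1615/7.38709 ≈ 218.62. Relative error (π(x) − x/ln(x)) / π(x) ≈ 14.26%; the approximation is known to undercount slightly (Li(x) is a better estimate).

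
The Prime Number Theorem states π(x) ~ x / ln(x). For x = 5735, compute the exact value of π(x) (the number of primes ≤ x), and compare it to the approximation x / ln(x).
π(5735) = 753;  x/ln(x) ≈ 662.67;  relative error ≈ 12.00%.

Directly count primes up to 5735: π(5735) = 753. The PNT approximation gives 5735/ln(5735) ≈ 5735/8.65434 ≈ 662.67. Relative error (π(x) − x/ln(x)) / π(x) ≈ 12.00%; the approximation is known to undercount slightly (Li(x) is a better estimate).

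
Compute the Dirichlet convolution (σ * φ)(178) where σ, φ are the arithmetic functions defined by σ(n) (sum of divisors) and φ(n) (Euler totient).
(σ * φ)(178) = 712

Divisors of 178: [1, 2, 89, 178]. For each d | 178:
  d = 1: σ(1) · φ(178/1) = 1 · 88 = 88
  d = 2: σ(2) · φ(178/2) = 3 · 88 = 264
  d = 89: σ(89) · φ(178/89) = 90 · 1 = 90
  d = 178: σ(178) · φ(178/178) = 270 · 1 = 270
Summing: (σ * φ)(178) = 88 + 264 + 90 + 270 = 712.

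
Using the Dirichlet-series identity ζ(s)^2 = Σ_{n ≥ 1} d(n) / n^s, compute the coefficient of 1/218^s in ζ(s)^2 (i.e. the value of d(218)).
d(218) = 4

ζ(s)^2 = (Σ 1/m^s)(Σ 1/k^s). The coefficient of 1/n^s in the product is the number of ordered pairs (m, k) with mk = n, which equals d(n). For n = 218, divisors are [1, 2, 109, 218], so d(218) = 4.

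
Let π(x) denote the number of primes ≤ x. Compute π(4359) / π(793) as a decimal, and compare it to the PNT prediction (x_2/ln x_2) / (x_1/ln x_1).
π(4359)/π(793) = 595/138 ≈ 4.3116;  PNT prediction ≈ 4.3790.

π(793) = 138 and π(4359) = 595, so π(4359)/π(793) ≈ 4.3116. The PNT-predicted ratio is (4359/ln(4359)) / (793/ln(793)) ≈ 4.3790. The two agree to within a few percent, as expected.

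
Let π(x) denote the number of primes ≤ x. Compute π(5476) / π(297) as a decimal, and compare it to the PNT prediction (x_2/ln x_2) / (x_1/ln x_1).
π(5476)/π(297) = 722/62 ≈ 11.6452;  PNT prediction ≈ 12.1954.

π(297) = 62 and π(5476) = 722, so π(5476)/π(297) ≈ 11.6452. The PNT-predicted ratio is (5476/ln(5476)) / (297/ln(297)) ≈ 12.1954. The two agree to within a few percent, as expected.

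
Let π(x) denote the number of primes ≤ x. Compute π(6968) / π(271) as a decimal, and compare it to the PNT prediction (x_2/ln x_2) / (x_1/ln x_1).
π(6968)/π(271) = 895/58 ≈ 15.4310;  PNT prediction ≈ 16.2777.

π(271) = 58 and π(6968) = 895, so π(6968)/π(271) ≈ 15.4310. The PNT-predicted ratio is (6968/ln(6968)) / (271/ln(271)) ≈ 16.2777. The two agree to within a few percent, as expected.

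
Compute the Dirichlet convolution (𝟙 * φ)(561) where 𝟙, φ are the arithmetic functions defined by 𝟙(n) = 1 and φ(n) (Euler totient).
(𝟙 * φ)(561) = 561

Divisors of 561: [1, 3, 11, 17, 33, 51, 187, 561]. For each d | 561:
  d = 1: 𝟙(1) · φ(561/1) = 1 · 320 = 320
  d = 3: 𝟙(3) · φ(561/3) = 1 · 160 = 160
  d = 11: 𝟙(11) · φ(561/11) = 1 · 32 = 32
  d = 17: 𝟙(17) · φ(561/17) = 1 · 20 = 20
  d = 33: 𝟙(33) · φ(561/33) = 1 · 16 = 16
  d = 51: 𝟙(51) · φ(561/51) = 1 · 10 = 10
  d = 187: 𝟙(187) · φ(561/187) = 1 · 2 = 2
  d = 561: 𝟙(561) · φ(561/561) = 1 · 1 = 1
Summing: (𝟙 * φ)(561) = 320 + 160 + 32 + 20 + 16 + 10 + 2 + 1 = 561.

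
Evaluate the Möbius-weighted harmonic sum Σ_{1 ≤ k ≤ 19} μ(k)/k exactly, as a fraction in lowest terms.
Σ μ(k)/k = -81988/1616615

Values of μ(k) for 1 ≤ k ≤ 19: μ(1) = 1, μ(2) = -1, μ(3) = -1, μ(5) = -1, μ(6) = 1, μ(7) = -1, μ(10) = 1, μ(11) = -1, μ(13) = -1, μ(14) = 1, μ(15) = 1, μ(17) = -1, μ(19) = -1, with μ = 0 on non-squarefree integers. Summing μ(k)/k for k where μ(k) ≠ 0 gives -81988/1616615 ≈ -0.0507. (PNT ⟺ this sum → 0 as n → ∞.)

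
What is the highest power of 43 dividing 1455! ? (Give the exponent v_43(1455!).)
v_43(1455!) = 33

Legendre's formula: v_p(n!) = Σ_{k ≥ 1} ⌊n / p^k⌋. For p = 43, n = 1455, the terms are:
  ⌊1455/43^1⌋ = ⌊1455/43⌋ = 33
(the next term ⌊1455/43^2⌋ = 0, terminating the sum). Summing: v_43(1455!) = 33 = 33.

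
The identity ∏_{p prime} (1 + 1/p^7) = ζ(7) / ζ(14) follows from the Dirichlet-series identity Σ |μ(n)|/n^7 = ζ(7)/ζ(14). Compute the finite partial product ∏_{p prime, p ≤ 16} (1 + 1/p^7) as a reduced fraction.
∏ = 131129952026000311359081292/130052142598591679794453125

The primes p ≤ 16 are [2, 3, 5, 7, 11, 13]. For each, (1 + 1/p^7) = (p^7 + 1)/p^7. Multiplying these fractions over p ∈ [2, 3, 5, 7, 11, 13] gives 131129952026000311359081292/130052142598591679794453125. (In the limit P → ∞ this tends to ζ(7)/ζ(14).)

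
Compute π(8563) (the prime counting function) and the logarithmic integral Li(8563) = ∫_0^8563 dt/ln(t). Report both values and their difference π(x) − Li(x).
π(8563) = 1067;  Li(8563) ≈ 1088.82;  π(x) − Li(x) ≈ -21.82.

Direct count of primes ≤ 8563 gives π(8563) = 1067. Numerical evaluation of the logarithmic integral gives Li(8563) ≈ 1088.82. The difference π(x) − Li(x) ≈ -21.82 is typically negative for small/moderate x (Li(x) overestimates), though Littlewood's theorem shows this sign changes infinitely often.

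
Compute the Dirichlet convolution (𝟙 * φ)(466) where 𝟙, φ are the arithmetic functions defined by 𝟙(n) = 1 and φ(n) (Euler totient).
(𝟙 * φ)(466) = 466

Divisors of 466: [1, 2, 233, 466]. For each d | 466:
  d = 1: 𝟙(1) · φ(466/1) = 1 · 232 = 232
  d = 2: 𝟙(2) · φ(466/2) = 1 · 232 = 232
  d = 233: 𝟙(233) · φ(466/233) = 1 · 1 = 1
  d = 466: 𝟙(466) · φ(466/466) = 1 · 1 = 1
Summing: (𝟙 * φ)(466) = 232 + 232 + 1 + 1 = 466.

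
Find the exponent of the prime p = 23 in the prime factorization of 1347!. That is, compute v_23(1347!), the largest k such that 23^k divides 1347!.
v_23(1347!) = 60

Legendre's formula: v_p(n!) = Σ_{k ≥ 1} ⌊n / p^k⌋. For p = 23, n = 1347, the terms are:
  ⌊1347/23^1⌋ = ⌊1347/23⌋ = 58
  ⌊1347/23^2⌋ = ⌊1347/529⌋ = 2
(the next term ⌊1347/23^3⌋ = 0, terminating the sum). Summing: v_23(1347!) = 58 + 2 = 60.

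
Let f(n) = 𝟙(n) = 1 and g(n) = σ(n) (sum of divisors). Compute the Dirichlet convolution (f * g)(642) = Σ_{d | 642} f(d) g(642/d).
(𝟙 * σ)(642) = 2180

Divisors of 642: [1, 2, 3, 6, 107, 214, 321, 642]. For each d | 642:
  d = 1: 𝟙(1) · σ(642/1) = 1 · 1296 = 1296
  d = 2: 𝟙(2) · σ(642/2) = 1 · 432 = 432
  d = 3: 𝟙(3) · σ(642/3) = 1 · 324 = 324
  d = 6: 𝟙(6) · σ(642/6) = 1 · 108 = 108
  d = 107: 𝟙(107) · σ(642/107) = 1 · 12 = 12
  d = 214: 𝟙(214) · σ(642/214) = 1 · 4 = 4
  d = 321: 𝟙(321) · σ(642/321) = 1 · 3 = 3
  d = 642: 𝟙(642) · σ(642/642) = 1 · 1 = 1
Summing: (𝟙 * σ)(642) = 1296 + 432 + 324 + 108 + 12 + 4 + 3 + 1 = 2180.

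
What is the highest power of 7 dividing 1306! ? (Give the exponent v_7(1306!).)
v_7(1306!) = 215

Legendre's formula: v_p(n!) = Σ_{k ≥ 1} ⌊n / p^k⌋. For p = 7, n = 1306, the terms are:
  ⌊1306/7^1⌋ = ⌊1306/7⌋ = 186
  ⌊1306/7^2⌋ = ⌊1306/49⌋ = 26
  ⌊1306/7^3⌋ = ⌊1306/343⌋ = 3
(the next term ⌊1306/7^4⌋ = 0, terminating the sum). Summing: v_7(1306!) = 186 + 26 + 3 = 215.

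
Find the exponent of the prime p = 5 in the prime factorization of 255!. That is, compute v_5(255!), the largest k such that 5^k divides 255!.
v_5(255!) = 63

Legendre's formula: v_p(n!) = Σ_{k ≥ 1} ⌊n / p^k⌋. For p = 5, n = 255, the terms are:
  ⌊255/5^1⌋ = ⌊255/5⌋ = 51
  ⌊255/5^2⌋ = ⌊255/25⌋ = 10
  ⌊255/5^3⌋ = ⌊255/125⌋ = 2
(the next term ⌊255/5^4⌋ = 0, terminating the sum). Summing: v_5(255!) = 51 + 10 + 2 = 63.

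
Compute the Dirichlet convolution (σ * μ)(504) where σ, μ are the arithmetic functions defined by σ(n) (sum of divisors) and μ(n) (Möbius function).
(σ * μ)(504) = 504

Divisors of 504: [1, 2, 3, 4, 6, 7, 8, 9, 12, 14, 18, 21, 24, 28, 36, 42, 56, 63, 72, 84, 126, 168, 252, 504]. For each d | 504:
  d = 1: σ(1) · μ(504/1) = 1 · 0 = 0
  d = 2: σ(2) · μ(504/2) = 3 · 0 = 0
  d = 3: σ(3) · μ(504/3) = 4 · 0 = 0
  d = 4: σ(4) · μ(504/4) = 7 · 0 = 0
  d = 6: σ(6) · μ(504/6) = 12 · 0 = 0
  d = 7: σ(7) · μ(504/7) = 8 · 0 = 0
  d = 8: σ(8) · μ(504/8) = 15 · 0 = 0
  d = 9: σ(9) · μ(504/9) = 13 · 0 = 0
  d = 12: σ(12) · μ(504/12) = 28 · -1 = -28
  d = 14: σ(14) · μ(504/14) = 24 · 0 = 0
  d = 18: σ(18) · μ(504/18) = 39 · 0 = 0
  d = 21: σ(21) · μ(504/21) = 32 · 0 = 0
  d = 24: σ(24) · μ(504/24) = 60 · 1 = 60
  d = 28: σ(28) · μ(504/28) = 56 · 0 = 0
  d = 36: σ(36) · μ(504/36) = 91 · 1 = 91
  d = 42: σ(42) · μ(504/42) = 96 · 0 = 0
  d = 56: σ(56) · μ(504/56) = 120 · 0 = 0
  d = 63: σ(63) · μ(504/63) = 104 · 0 = 0
  d = 72: σ(72) · μ(504/72) = 195 · -1 = -195
  d = 84: σ(84) · μ(504/84) = 224 · 1 = 224
  d = 126: σ(126) · μ(504/126) = 312 · 0 = 0
  d = 168: σ(168) · μ(504/168) = 480 · -1 = -480
  d = 252: σ(252) · μ(504/252) = 728 · -1 = -728
  d = 504: σ(504) · μ(504/504) = 1560 · 1 = 1560
Summing: (σ * μ)(504) = 0 + 0 + 0 + 0 + 0 + 0 + 0 + 0 + -28 + 0 + 0 + 0 + 60 + 0 + 91 + 0 + 0 + 0 + -195 + 224 + 0 + -480 + -728 + 1560 = 504.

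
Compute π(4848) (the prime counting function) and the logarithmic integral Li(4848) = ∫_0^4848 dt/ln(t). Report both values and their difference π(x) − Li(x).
π(4848) = 650;  Li(4848) ≈ 666.40;  π(x) − Li(x) ≈ -16.40.

Direct count of primes ≤ 4848 gives π(4848) = 650. Numerical evaluation of the logarithmic integral gives Li(4848) ≈ 666.40. The difference π(x) − Li(x) ≈ -16.40 is typically negative for small/moderate x (Li(x) overestimates), though Littlewood's theorem shows this sign changes infinitely often.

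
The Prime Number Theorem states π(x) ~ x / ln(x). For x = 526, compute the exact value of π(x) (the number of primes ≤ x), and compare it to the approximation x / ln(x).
π(526) = 99;  x/ln(x) ≈ 83.95;  relative error ≈ 15.20%.

Directly count primes up to 526: π(526) = 99. The PNT approximation gives 526/ln(526) ≈ 526/6.26530 ≈ 83.95. Relative error (π(x) − x/ln(x)) / π(x) ≈ 15.20%; the approximation is known to undercount slightly (Li(x) is a better estimate).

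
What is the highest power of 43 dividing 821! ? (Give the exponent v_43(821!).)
v_43(821!) = 19

Legendre's formula: v_p(n!) = Σ_{k ≥ 1} ⌊n / p^k⌋. For p = 43, n = 821, the terms are:
  ⌊821/43^1⌋ = ⌊821/43⌋ = 19
(the next term ⌊821/43^2⌋ = 0, terminating the sum). Summing: v_43(821!) = 19 = 19.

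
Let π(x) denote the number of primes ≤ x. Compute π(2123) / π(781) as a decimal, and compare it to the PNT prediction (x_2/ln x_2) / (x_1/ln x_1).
π(2123)/π(781) = 319/137 ≈ 2.3285;  PNT prediction ≈ 2.3635.

π(781) = 137 and π(2123) = 319, so π(2123)/π(781) ≈ 2.3285. The PNT-predicted ratio is (2123/ln(2123)) / (781/ln(781)) ≈ 2.3635. The two agree to within a few percent, as expected.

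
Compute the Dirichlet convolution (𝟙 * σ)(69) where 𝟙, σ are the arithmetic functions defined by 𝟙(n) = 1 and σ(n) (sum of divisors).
(𝟙 * σ)(69) = 125

Divisors of 69: [1, 3, 23, 69]. For each d | 69:
  d = 1: 𝟙(1) · σ(69/1) = 1 · 96 = 96
  d = 3: 𝟙(3) · σ(69/3) = 1 · 24 = 24
  d = 23: 𝟙(23) · σ(69/23) = 1 · 4 = 4
  d = 69: 𝟙(69) · σ(69/69) = 1 · 1 = 1
Summing: (𝟙 * σ)(69) = 96 + 24 + 4 + 1 = 125.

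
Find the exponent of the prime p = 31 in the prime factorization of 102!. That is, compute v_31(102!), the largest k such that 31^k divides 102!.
v_31(102!) = 3

Legendre's formula: v_p(n!) = Σ_{k ≥ 1} ⌊n / p^k⌋. For p = 31, n = 102, the terms are:
  ⌊102/31^1⌋ = ⌊102/31⌋ = 3
(the next term ⌊102/31^2⌋ = 0, terminating the sum). Summing: v_31(102!) = 3 = 3.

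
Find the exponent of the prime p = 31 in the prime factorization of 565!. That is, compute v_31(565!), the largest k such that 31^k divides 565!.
v_31(565!) = 18

Legendre's formula: v_p(n!) = Σ_{k ≥ 1} ⌊n / p^k⌋. For p = 31, n = 565, the terms are:
  ⌊565/31^1⌋ = ⌊565/31⌋ = 18
(the next term ⌊565/31^2⌋ = 0, terminating the sum). Summing: v_31(565!) = 18 = 18.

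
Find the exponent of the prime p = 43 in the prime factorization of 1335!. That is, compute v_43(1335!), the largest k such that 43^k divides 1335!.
v_43(1335!) = 31

Legendre's formula: v_p(n!) = Σ_{k ≥ 1} ⌊n / p^k⌋. For p = 43, n = 1335, the terms are:
  ⌊1335/43^1⌋ = ⌊1335/43⌋ = 31
(the next term ⌊1335/43^2⌋ = 0, terminating the sum). Summing: v_43(1335!) = 31 = 31.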